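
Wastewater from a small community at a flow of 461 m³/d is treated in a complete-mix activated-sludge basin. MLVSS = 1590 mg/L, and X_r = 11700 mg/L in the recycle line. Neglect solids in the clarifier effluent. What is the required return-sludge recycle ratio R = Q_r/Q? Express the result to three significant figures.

Mass balance around the secondary clarifier (neglecting effluent solids): R = X / (X_r − X) = 1590 / (11700 − 1590) = 0.1573.

R ≈ 0.157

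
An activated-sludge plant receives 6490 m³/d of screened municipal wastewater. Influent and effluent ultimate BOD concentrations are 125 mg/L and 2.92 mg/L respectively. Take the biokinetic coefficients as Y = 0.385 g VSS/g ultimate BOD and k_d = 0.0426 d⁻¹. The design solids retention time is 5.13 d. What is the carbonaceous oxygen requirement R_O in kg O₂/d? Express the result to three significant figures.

Y_obs = Y / (1 + k_d θ_c) = 0.385 / (1 + 0.0426 × 5.13) = 0.385 / 1.219 = 0.3160.
Substrate removed = Q·(S₀ − S) = 6490 m³/d × (125 − 2.92) g/m³ = 7.92×10^5 g/d = 792.3 kg/d.
Net sludge production P_X = 0.3160 × 792.3 = 250.3 kg VSS/d.
Carbonaceous O₂ demand = substrate oxidised − cell-mass equivalent = 792.3 − 1.42 × 250.3 = 436.8 kg O₂/d.

R_O ≈ 437 kg O₂/d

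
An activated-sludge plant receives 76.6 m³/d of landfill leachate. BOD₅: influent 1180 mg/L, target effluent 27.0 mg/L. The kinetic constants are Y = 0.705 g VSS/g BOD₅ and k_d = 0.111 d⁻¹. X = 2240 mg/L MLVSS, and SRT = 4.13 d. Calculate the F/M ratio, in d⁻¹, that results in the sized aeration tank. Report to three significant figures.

Steady-state biomass mass balance: V·X·(1 + k_d·θ_c) = Y·Q·(S₀ − S)·θ_c, so V = 0.705 × 76.6 × (1180 − 27.0) × 4.13 / [2240 × (1 + 0.111 × 4.13)] = 2.57×10^5 / 3267 = 78.72 m³.
F/M = Q·S₀ / (V·X) = 76.6 × 1180 / (78.72 × 2240) = 0.5126 g BOD₅·(g VSS·d)⁻¹.

F/M ≈ 0.513 d⁻¹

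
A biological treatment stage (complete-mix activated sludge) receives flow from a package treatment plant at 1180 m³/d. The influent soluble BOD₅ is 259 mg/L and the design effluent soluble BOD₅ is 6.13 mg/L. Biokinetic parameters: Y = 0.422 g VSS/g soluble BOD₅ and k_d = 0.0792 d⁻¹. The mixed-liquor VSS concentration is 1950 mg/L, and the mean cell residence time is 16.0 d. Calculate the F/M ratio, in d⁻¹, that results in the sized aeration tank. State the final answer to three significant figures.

F/M ≈ 0.344 d⁻¹

Rearranging the biomass balance for a CMAS with decay, V = Y·Q·ΔS·θ_c / [X·(1+k_d θ_c)] = 0.422 × 1180 × (259 − 6.13) × 16.0 / [1950 × (1 + 0.0792 × 16.0)] = 2.01×10^6 / 4421 = 455.7 m³.
Food-to-microorganism ratio F/M = Q S₀ / (V X) = 1180 × 259 / (455.7 × 1950) = 0.3439 d⁻¹.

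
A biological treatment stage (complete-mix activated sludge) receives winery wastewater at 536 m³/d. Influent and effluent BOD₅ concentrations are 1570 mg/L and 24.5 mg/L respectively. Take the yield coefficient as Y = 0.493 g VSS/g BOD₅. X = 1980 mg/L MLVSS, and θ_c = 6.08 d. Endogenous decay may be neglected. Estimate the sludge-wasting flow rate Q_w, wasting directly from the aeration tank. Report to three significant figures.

V·X = Y·Q·ΔS·θ_c gives V = 0.493 × 536 × (1570 − 24.5) × 6.08 / 1980 = 1254 m³.
With mixed-liquor wasting, θ_c = V/Q_w, so Q_w = V/θ_c = 1254/6.08 = 206.3 m³/d.

Q_w ≈ 206 m³/d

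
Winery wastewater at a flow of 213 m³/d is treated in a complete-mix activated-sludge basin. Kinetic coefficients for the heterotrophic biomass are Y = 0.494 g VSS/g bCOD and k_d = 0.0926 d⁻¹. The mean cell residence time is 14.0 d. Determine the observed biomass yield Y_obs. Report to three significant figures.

Y_obs = Y / (1 + k_d θ_c) = 0.494 / (1 + 0.0926 × 14.0) = 0.494 / 2.296 = 0.2151.

Y_obs ≈ 0.215 g VSS/g bCOD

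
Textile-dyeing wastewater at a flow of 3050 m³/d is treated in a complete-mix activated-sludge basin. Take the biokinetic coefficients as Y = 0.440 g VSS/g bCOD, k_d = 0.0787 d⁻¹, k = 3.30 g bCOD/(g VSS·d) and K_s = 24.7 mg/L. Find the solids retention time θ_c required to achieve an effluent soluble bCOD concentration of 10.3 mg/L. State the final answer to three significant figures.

At the target effluent, Y k S/(K_s+S) = 0.440×3.30×10.3/35.00 = 0.4273 d⁻¹.
1/θ_c = 0.4273 − 0.0787 = 0.3486 d⁻¹, so θ_c = 2.869 d.

θ_c ≈ 2.87 d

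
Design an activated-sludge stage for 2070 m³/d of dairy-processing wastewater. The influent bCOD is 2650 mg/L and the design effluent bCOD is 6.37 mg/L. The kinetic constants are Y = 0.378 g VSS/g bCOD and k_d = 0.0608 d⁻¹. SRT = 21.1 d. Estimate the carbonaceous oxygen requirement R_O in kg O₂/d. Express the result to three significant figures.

R_O ≈ 4190 kg O₂/d

Correct the yield for decay: Y_obs = Y/(1 + k_d θ_c) = 0.378 / (1 + 0.0608 × 21.1) = 0.378 / 2.283 = 0.1656.
Q·(S₀ − S) = 2070 × (2650 − 6.37) × 10⁻³ = 5472 kg/d removed.
P_X = Y_obs·Q·(S₀ − S) = 0.1656 × 5472 = 906.1 kg VSS/d.
R_O = Q·(S₀ − S) − 1.42·P_X = 5472 − 1.42 × 906.1 = 4186 kg O₂/d.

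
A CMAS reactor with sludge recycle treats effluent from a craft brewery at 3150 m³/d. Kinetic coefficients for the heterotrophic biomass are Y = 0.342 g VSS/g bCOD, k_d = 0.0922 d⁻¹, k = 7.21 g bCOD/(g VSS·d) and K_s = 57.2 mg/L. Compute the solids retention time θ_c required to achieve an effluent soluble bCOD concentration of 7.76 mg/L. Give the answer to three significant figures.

θ_c ≈ 4.94 d

Specific growth rate at S = 7.76 mg/L: μ = YkS/(K_s+S) = 0.342·7.21·7.76/(57.2+7.76) = 0.2946 d⁻¹.
Then 1/θ_c = μ − k_d = 0.2946 − 0.0922 = 0.2024 d⁻¹, giving θ_c = 4.942 d.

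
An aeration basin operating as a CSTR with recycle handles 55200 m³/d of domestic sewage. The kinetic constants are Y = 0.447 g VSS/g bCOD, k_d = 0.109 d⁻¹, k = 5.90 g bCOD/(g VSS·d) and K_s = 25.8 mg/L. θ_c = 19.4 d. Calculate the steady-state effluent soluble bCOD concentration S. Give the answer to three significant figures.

From the Monod/SRT balance for a CMAS, S = K_s·(1+k_d θ_c)/[θ_c·(Y k − k_d) − 1] = 25.8 × (1 + 0.109 × 19.4) / [19.4 × (0.447 × 5.90 − 0.109) − 1] = 80.36 / 48.05 = 1.672 mg/L.

S ≈ 1.67 mg/L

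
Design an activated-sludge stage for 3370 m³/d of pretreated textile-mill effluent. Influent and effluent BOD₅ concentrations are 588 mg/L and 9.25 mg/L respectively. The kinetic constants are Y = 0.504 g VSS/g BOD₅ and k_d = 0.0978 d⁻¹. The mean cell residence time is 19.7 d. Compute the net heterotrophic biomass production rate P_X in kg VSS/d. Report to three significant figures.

P_X ≈ 336 kg VSS/d

Observed yield with endogenous decay: Y_obs = Y / (1 + k_d·θ_c) = 0.504 / (1 + 0.0978 × 19.7) = 0.504 / 2.927 = 0.1722 g VSS/g BOD₅.
Q·(S₀ − S) = 3370 × (588 − 9.25) × 10⁻³ = 1950 kg/d removed.
Net biomass production P_X = Y_obs × Q·(S₀ − S) = 0.1722 × 1950 = 335.9 kg VSS/d.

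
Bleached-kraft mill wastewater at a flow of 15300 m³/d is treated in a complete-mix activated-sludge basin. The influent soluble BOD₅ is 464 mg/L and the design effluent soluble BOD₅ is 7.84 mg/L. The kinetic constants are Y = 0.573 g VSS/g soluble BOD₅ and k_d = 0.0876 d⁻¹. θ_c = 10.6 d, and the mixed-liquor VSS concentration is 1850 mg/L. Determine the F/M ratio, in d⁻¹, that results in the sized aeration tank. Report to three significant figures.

Steady-state biomass mass balance: V·X·(1 + k_d·θ_c) = Y·Q·(S₀ − S)·θ_c, so V = 0.573 × 15300 × (464 − 7.84) × 10.6 / [1850 × (1 + 0.0876 × 10.6)] = 4.24×10^7 / 3568 = 11881 m³.
F/M = Q·S₀ / (V·X) = 15300 × 464 / (11881 × 1850) = 0.3230 g soluble BOD₅·(g VSS·d)⁻¹.

F/M ≈ 0.323 d⁻¹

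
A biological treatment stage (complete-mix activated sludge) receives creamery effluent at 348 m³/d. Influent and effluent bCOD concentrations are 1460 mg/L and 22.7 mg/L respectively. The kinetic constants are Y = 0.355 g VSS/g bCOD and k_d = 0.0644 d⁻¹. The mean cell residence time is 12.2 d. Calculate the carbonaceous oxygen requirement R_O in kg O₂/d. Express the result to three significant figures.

R_O ≈ 359 kg O₂/d

The observed yield is Y_obs = Y/(1 + k_d·θ_c) = 0.355 / (1 + 0.0644 × 12.2) = 0.355 / 1.786 = 0.1988 g VSS per g bCOD removed.
Mass of bCOD removed per day: Q(S₀ − S) = 348 × 1437 g/m³ = 500.2 kg/d.
Net sludge production P_X = 0.1988 × 500.2 = 99.44 kg VSS/d.
Carbonaceous O₂ demand = substrate oxidised − cell-mass equivalent = 500.2 − 1.42 × 99.44 = 359.0 kg O₂/d.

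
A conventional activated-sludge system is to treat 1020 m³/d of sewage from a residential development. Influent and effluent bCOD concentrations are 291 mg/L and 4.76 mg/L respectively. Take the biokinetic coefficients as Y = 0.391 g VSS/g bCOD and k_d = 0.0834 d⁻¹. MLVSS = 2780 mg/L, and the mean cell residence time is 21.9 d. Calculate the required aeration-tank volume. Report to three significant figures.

Rearranging the biomass balance for a CMAS with decay, V = Y·Q·ΔS·θ_c / [X·(1+k_d θ_c)] = 0.391 × 1020 × (291 − 4.76) × 21.9 / [2780 × (1 + 0.0834 × 21.9)] = 2.5×10^6 / 7858 = 318.2 m³.

V ≈ 318 m³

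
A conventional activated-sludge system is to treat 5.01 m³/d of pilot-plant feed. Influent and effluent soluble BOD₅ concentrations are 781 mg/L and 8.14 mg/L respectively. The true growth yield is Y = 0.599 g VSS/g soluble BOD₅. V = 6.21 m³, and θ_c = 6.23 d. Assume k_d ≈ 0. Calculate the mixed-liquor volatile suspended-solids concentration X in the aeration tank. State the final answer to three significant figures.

X ≈ 2330 mg/L

Without decay, X = Y Q (S₀−S) θ_c / V = 0.599 × 5.01 × (781 − 8.14) × 6.23 / 6.21 = 2327 mg/L.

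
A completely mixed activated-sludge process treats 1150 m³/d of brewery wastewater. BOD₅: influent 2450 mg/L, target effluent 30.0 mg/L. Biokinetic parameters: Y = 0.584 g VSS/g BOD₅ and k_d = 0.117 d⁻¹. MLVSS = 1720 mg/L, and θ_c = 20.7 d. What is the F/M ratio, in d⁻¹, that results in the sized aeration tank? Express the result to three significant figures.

Steady-state biomass mass balance: V·X·(1 + k_d·θ_c) = Y·Q·(S₀ − S)·θ_c, so V = 0.584 × 1150 × (2450 − 30.0) × 20.7 / [1720 × (1 + 0.117 × 20.7)] = 3.36×10^7 / 5886 = 5716 m³.
F/M = applied load / biomass = Q·S₀/(V·X) = 1150 × 2450 / (5716 × 1720) = 0.2866 d⁻¹.

F/M ≈ 0.287 d⁻¹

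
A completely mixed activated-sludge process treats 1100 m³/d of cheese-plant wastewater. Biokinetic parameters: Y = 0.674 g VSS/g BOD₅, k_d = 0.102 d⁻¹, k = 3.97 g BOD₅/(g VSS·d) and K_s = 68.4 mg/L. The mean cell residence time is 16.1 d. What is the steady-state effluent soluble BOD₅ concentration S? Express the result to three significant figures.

From the Monod/SRT balance for a CMAS, S = K_s·(1+k_d θ_c)/[θ_c·(Y k − k_d) − 1] = 68.4 × (1 + 0.102 × 16.1) / [16.1 × (0.674 × 3.97 − 0.102) − 1] = 180.7 / 40.44 = 4.469 mg/L.

S ≈ 4.47 mg/L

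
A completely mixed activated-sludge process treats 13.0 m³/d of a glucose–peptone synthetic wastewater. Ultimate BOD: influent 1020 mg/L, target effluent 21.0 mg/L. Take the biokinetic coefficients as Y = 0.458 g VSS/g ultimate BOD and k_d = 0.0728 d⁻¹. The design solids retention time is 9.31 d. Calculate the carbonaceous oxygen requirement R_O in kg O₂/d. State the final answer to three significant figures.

The observed yield is Y_obs = Y/(1 + k_d·θ_c) = 0.458 / (1 + 0.0728 × 9.31) = 0.458 / 1.678 = 0.2730 g VSS per g ultimate BOD removed.
ΔS = 1020 − 21.0 = 999.0 mg/L, so the substrate removal rate is 13.0 × 999.0/1000 = 12.99 kg ultimate BOD/d.
P_X = Y_obs·Q·(S₀ − S) = 0.2730 × 12.99 = 3.545 kg VSS/d.
R_O = Q·(S₀ − S) − 1.42·P_X = 12.99 − 1.42 × 3.545 = 7.953 kg O₂/d.

R_O ≈ 7.95 kg O₂/d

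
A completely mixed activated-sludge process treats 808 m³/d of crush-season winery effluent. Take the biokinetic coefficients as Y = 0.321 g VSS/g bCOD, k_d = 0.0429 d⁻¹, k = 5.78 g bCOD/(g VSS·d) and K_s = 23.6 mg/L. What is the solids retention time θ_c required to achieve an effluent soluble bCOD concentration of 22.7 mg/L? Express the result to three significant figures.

Specific growth rate at S = 22.7 mg/L: μ = YkS/(K_s+S) = 0.321·5.78·22.7/(23.6+22.7) = 0.9097 d⁻¹.
1/θ_c = 0.9097 − 0.0429 = 0.8668 d⁻¹, so θ_c = 1.154 d.

θ_c ≈ 1.15 d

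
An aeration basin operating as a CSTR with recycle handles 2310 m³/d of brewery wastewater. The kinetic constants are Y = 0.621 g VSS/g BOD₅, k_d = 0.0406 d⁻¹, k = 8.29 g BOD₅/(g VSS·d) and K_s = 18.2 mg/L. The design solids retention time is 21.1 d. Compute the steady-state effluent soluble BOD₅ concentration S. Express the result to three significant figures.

For a completely mixed reactor with recycle the Lawrence–McCarty relation gives S = K_s·(1 + k_d·θ_c) / [θ_c·(Y·k − k_d) − 1] = 18.2 × (1 + 0.0406 × 21.1) / [21.1 × (0.621 × 8.29 − 0.0406) − 1] = 33.79 / 106.8 = 0.3165 mg/L.

S ≈ 0.316 mg/L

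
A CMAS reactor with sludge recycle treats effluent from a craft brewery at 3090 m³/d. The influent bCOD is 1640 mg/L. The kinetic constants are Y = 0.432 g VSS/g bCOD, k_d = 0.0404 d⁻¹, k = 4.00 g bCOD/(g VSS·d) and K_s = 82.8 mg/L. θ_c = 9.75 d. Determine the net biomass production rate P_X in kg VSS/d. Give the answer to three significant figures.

For a completely mixed reactor with recycle the Lawrence–McCarty relation gives S = K_s·(1 + k_d·θ_c) / [θ_c·(Y·k − k_d) − 1] = 82.8 × (1 + 0.0404 × 9.75) / [9.75 × (0.432 × 4.00 − 0.0404) − 1] = 115.4 / 15.45 = 7.468 mg/L.
Observed yield with endogenous decay: Y_obs = Y / (1 + k_d·θ_c) = 0.432 / (1 + 0.0404 × 9.75) = 0.432 / 1.394 = 0.3099 g VSS/g bCOD.
ΔS = 1640 − 7.47 = 1633 mg/L, so the substrate removal rate is 3090 × 1633/1000 = 5045 kg bCOD/d.
Biomass produced: P_X = Y_obs·Q·ΔS = 0.3099 × 5045 ≈ 1563 kg VSS/d.

P_X ≈ 1560 kg VSS/d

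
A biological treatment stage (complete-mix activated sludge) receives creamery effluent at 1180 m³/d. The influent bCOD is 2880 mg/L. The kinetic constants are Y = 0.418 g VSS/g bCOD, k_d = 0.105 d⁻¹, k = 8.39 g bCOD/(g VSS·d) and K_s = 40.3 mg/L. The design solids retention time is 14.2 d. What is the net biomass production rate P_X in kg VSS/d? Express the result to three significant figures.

From the Monod/SRT balance for a CMAS, S = K_s·(1+k_d θ_c)/[θ_c·(Y k − k_d) − 1] = 40.3 × (1 + 0.105 × 14.2) / [14.2 × (0.418 × 8.39 − 0.105) − 1] = 100.4 / 47.31 = 2.122 mg/L.
Correct the yield for decay: Y_obs = Y/(1 + k_d θ_c) = 0.418 / (1 + 0.105 × 14.2) = 0.418 / 2.491 = 0.1678.
Mass of bCOD removed per day: Q(S₀ − S) = 1180 × 2878 g/m³ = 3396 kg/d.
P_X = Y_obs · Q(S₀ − S) = 0.1678 × 3396 = 569.8 kg VSS/d.

P_X ≈ 570 kg VSS/d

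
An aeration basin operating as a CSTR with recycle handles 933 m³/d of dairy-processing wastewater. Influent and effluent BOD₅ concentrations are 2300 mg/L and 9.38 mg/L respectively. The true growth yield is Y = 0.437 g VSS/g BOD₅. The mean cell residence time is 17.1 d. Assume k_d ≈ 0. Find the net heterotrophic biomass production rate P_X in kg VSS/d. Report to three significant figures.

P_X ≈ 934 kg VSS/d

With endogenous decay neglected, the observed yield equals the true yield: Y_obs = Y = 0.437 g VSS/g BOD₅.
Substrate removed = Q·(S₀ − S) = 933 m³/d × (2300 − 9.38) g/m³ = 2.14×10^6 g/d = 2137 kg/d.
Net biomass production P_X = Y_obs × Q·(S₀ − S) = 0.4370 × 2137 = 933.9 kg VSS/d.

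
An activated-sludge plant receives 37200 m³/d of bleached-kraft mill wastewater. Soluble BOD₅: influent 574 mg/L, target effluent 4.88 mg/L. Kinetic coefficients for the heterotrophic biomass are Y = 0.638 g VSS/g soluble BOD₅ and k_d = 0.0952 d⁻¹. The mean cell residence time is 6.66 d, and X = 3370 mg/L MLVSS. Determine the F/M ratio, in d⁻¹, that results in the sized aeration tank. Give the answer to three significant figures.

Rearranging the biomass balance for a CMAS with decay, V = Y·Q·ΔS·θ_c / [X·(1+k_d θ_c)] = 0.638 × 37200 × (574 − 4.88) × 6.66 / [3370 × (1 + 0.0952 × 6.66)] = 9×10^7 / 5507 = 16336 m³.
F/M = applied load / biomass = Q·S₀/(V·X) = 37200 × 574 / (16336 × 3370) = 0.3879 d⁻¹.

F/M ≈ 0.388 d⁻¹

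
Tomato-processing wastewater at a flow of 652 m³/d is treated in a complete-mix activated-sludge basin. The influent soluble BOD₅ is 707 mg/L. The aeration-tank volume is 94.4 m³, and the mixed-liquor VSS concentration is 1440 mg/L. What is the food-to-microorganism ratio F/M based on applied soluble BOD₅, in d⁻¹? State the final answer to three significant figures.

F/M = Q·S₀ / (V·X) = 652 × 707 / (94.40 × 1440) = 3.391 g soluble BOD₅·(g VSS·d)⁻¹.

F/M ≈ 3.39 d⁻¹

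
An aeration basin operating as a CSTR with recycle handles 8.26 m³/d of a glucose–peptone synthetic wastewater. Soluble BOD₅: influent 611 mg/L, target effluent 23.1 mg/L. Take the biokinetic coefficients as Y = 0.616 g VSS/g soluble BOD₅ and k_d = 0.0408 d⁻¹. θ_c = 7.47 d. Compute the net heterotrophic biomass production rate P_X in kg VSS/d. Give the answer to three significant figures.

Y_obs = Y / (1 + k_d θ_c) = 0.616 / (1 + 0.0408 × 7.47) = 0.616 / 1.305 = 0.4721.
Mass of soluble BOD₅ removed per day: Q(S₀ − S) = 8.26 × 587.9 g/m³ = 4.856 kg/d.
P_X = Y_obs · Q(S₀ − S) = 0.4721 × 4.856 = 2.293 kg VSS/d.

P_X ≈ 2.29 kg VSS/d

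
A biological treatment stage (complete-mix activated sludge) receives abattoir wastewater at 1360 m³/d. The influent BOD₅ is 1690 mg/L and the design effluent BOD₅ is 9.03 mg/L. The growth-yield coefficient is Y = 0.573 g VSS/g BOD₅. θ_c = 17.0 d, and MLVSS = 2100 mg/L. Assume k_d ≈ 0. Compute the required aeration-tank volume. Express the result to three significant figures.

V ≈ 10600 m³

With k_d = 0 the design equation reduces to V = Y Q (S₀−S) θ_c / X = 0.573 × 1360 × (1690 − 9.03) × 17.0 / 2100 = 10604 m³.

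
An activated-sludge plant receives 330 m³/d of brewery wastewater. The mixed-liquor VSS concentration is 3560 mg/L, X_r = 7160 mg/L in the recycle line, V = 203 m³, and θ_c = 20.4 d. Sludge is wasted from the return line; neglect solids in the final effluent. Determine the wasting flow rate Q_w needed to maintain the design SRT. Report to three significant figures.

Q_w = (V·X)/(θ_c X_r) = 203.0 × 3560 / (20.4 × 7160) = 4.948 m³/d.

Q_w ≈ 4.95 m³/d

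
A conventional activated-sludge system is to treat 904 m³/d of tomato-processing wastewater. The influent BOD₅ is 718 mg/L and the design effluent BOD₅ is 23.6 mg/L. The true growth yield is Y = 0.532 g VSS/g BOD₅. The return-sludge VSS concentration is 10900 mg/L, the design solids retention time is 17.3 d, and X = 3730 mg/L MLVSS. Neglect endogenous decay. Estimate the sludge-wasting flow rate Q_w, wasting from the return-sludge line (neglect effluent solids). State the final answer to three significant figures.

With k_d = 0 the design equation reduces to V = Y Q (S₀−S) θ_c / X = 0.532 × 904 × (718 − 23.6) × 17.3 / 3730 = 1549 m³.
θ_c = V·X/(Q_w·X_r) when wasting from the recycle, so Q_w = V·X/(θ_c·X_r) = 1549 × 3730 / (17.3 × 10900) = 30.64 m³/d.

Q_w ≈ 30.6 m³/d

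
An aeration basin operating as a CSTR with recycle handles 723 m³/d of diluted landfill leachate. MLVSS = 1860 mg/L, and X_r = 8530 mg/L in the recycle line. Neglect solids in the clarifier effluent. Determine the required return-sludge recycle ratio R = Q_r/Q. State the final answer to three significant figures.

Mass balance around the secondary clarifier (neglecting effluent solids): R = X / (X_r − X) = 1860 / (8530 − 1860) = 0.2789.

R ≈ 0.279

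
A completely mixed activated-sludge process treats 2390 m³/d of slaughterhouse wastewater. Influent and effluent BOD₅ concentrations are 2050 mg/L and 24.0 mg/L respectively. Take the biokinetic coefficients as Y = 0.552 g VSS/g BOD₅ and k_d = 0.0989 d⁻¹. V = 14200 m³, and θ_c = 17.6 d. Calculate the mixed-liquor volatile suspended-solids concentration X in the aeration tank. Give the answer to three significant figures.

X ≈ 1210 mg/L

X = Y·Q·ΔS·θ_c / [V·(1 + k_d θ_c)] = 0.552 × 2390 × (2050 − 24.0) × 17.6 / [14200 × (1 + 0.0989 × 17.6)] = 1209 mg/L.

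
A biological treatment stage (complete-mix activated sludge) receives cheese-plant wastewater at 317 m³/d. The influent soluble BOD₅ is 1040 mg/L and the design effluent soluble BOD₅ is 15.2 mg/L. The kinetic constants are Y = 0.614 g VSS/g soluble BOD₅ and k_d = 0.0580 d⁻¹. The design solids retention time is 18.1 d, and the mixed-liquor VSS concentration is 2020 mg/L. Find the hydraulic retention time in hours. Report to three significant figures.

τ ≈ 66.0 h

Steady-state biomass mass balance: V·X·(1 + k_d·θ_c) = Y·Q·(S₀ − S)·θ_c, so V = 0.614 × 317 × (1040 − 15.2) × 18.1 / [2020 × (1 + 0.0580 × 18.1)] = 3.61×10^6 / 4141 = 871.9 m³.
HRT = V/Q = 871.9 m³ / 317 m³·d⁻¹ = 2.751 d × 24 = 66.01 h.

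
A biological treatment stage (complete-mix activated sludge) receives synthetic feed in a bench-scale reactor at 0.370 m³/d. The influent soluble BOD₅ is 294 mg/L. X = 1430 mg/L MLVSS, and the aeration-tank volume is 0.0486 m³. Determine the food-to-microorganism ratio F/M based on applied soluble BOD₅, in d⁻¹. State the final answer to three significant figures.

F/M = applied load / biomass = Q·S₀/(V·X) = 0.370 × 294 / (0.04860 × 1430) = 1.565 d⁻¹.

F/M ≈ 1.57 d⁻¹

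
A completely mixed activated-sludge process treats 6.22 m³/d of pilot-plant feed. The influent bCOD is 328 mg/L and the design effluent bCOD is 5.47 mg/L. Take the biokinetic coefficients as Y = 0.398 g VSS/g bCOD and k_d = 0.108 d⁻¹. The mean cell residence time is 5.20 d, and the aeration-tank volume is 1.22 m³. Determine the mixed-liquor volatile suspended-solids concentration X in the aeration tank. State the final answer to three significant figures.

X ≈ 2180 mg/L

Solving the biomass balance for X: X = Y Q (S₀−S) θ_c / [V (1+k_d θ_c)] = 0.398 × 6.22 × (328 − 5.47) × 5.20 / [1.22 × (1 + 0.108 × 5.20)] = 2179 mg/L.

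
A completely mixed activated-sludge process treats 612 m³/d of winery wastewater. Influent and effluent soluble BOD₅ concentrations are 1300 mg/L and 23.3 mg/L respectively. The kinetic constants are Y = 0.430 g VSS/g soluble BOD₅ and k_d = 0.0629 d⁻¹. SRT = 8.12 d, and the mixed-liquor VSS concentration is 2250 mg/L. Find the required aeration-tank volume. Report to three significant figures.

V ≈ 803 m³

Steady-state biomass mass balance: V·X·(1 + k_d·θ_c) = Y·Q·(S₀ − S)·θ_c, so V = 0.430 × 612 × (1300 − 23.3) × 8.12 / [2250 × (1 + 0.0629 × 8.12)] = 2.73×10^6 / 3399 = 802.6 m³.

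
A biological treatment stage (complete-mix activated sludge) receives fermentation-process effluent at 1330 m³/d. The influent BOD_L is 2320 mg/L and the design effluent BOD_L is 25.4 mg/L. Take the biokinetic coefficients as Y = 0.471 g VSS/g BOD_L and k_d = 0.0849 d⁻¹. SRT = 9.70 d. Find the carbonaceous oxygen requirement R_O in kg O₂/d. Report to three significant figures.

Observed yield with endogenous decay: Y_obs = Y / (1 + k_d·θ_c) = 0.471 / (1 + 0.0849 × 9.70) = 0.471 / 1.824 = 0.2583 g VSS/g BOD_L.
ΔS = 2320 − 25.4 = 2295 mg/L, so the substrate removal rate is 1330 × 2295/1000 = 3052 kg BOD_L/d.
Biomass synthesised: P_X = Y_obs × 3052 = 788.3 kg VSS/d.
R_O = Q·(S₀ − S) − 1.42·P_X = 3052 − 1.42 × 788.3 = 1932 kg O₂/d.

R_O ≈ 1930 kg O₂/d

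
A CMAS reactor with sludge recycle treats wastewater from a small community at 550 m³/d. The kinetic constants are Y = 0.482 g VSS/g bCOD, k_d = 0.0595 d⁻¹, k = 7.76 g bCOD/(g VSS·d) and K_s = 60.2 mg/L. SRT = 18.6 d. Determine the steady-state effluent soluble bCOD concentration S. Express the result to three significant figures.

S ≈ 1.88 mg/L

For a completely mixed reactor with recycle the Lawrence–McCarty relation gives S = K_s·(1 + k_d·θ_c) / [θ_c·(Y·k − k_d) − 1] = 60.2 × (1 + 0.0595 × 18.6) / [18.6 × (0.482 × 7.76 − 0.0595) − 1] = 126.8 / 67.46 = 1.880 mg/L.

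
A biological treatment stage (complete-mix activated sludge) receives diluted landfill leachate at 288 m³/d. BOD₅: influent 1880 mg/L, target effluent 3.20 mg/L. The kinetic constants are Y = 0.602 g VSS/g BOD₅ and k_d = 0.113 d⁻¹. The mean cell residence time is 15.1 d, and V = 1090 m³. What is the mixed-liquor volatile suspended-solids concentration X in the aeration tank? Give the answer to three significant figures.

X ≈ 1670 mg/L

From V·X·(1 + k_d·θ_c) = Y·Q·(S₀ − S)·θ_c: X = 0.602 × 288 × (1880 − 3.20) × 15.1 / [1090 × (1 + 0.113 × 15.1)] = 1666 mg/L.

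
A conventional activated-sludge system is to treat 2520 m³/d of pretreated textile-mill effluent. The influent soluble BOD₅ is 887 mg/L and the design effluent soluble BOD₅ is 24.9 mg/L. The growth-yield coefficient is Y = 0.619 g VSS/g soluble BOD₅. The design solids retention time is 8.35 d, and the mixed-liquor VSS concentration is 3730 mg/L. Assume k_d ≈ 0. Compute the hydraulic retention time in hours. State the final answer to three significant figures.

Biomass mass balance (decay neglected): V·X = Y·Q·(S₀ − S)·θ_c, so V = 0.619 × 2520 × (887 − 24.9) × 8.35 / 3730 = 3010 m³.
Hydraulic retention time τ = V/Q = 3010 / 2520 = 1.195 d = 28.67 h.

τ ≈ 28.7 h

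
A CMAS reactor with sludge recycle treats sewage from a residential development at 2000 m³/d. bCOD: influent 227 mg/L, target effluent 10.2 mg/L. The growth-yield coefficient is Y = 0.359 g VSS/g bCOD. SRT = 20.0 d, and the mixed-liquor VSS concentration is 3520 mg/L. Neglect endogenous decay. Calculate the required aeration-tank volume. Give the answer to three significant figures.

V ≈ 884 m³

Biomass mass balance (decay neglected): V·X = Y·Q·(S₀ − S)·θ_c, so V = 0.359 × 2000 × (227 − 10.2) × 20.0 / 3520 = 884.4 m³.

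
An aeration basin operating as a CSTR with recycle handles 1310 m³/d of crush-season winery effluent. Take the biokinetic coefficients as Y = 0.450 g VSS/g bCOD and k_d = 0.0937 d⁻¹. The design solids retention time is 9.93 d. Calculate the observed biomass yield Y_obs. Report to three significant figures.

Observed yield with endogenous decay: Y_obs = Y / (1 + k_d·θ_c) = 0.450 / (1 + 0.0937 × 9.93) = 0.450 / 1.930 = 0.2331 g VSS/g bCOD.

Y_obs ≈ 0.233 g VSS/g bCOD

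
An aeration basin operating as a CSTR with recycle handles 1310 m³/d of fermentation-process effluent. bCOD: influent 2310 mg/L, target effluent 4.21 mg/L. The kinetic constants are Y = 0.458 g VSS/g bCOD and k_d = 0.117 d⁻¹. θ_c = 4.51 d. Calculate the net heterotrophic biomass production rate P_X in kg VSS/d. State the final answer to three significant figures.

Y_obs = Y / (1 + k_d θ_c) = 0.458 / (1 + 0.117 × 4.51) = 0.458 / 1.528 = 0.2998.
Mass of bCOD removed per day: Q(S₀ − S) = 1310 × 2306 g/m³ = 3021 kg/d.
So the net sludge growth is P_X = 0.2998 × 3021 = 905.6 kg VSS/d.

P_X ≈ 906 kg VSS/d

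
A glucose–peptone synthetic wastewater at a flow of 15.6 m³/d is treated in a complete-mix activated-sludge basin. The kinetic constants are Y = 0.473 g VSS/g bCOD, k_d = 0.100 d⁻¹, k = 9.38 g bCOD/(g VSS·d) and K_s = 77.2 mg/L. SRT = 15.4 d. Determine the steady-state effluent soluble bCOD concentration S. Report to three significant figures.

From the Monod/SRT balance for a CMAS, S = K_s·(1+k_d θ_c)/[θ_c·(Y k − k_d) − 1] = 77.2 × (1 + 0.100 × 15.4) / [15.4 × (0.473 × 9.38 − 0.100) − 1] = 196.1 / 65.79 = 2.981 mg/L.

S ≈ 2.98 mg/L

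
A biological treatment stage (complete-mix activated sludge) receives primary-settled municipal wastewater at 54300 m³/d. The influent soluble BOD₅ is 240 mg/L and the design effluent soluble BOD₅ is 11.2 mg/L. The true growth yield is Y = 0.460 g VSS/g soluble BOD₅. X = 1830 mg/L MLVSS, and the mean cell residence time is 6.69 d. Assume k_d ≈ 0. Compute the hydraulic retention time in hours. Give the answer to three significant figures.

τ ≈ 9.23 h

Biomass mass balance (decay neglected): V·X = Y·Q·(S₀ − S)·θ_c, so V = 0.460 × 54300 × (240 − 11.2) × 6.69 / 1830 = 20892 m³.
HRT = V/Q = 20892 m³ / 54300 m³·d⁻¹ = 0.3848 d × 24 = 9.234 h.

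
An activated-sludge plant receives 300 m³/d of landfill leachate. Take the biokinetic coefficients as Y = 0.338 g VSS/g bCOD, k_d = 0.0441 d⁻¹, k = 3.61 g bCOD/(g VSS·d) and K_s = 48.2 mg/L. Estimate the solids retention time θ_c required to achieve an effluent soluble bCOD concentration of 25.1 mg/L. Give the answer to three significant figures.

θ_c ≈ 2.68 d

At the target effluent, Y k S/(K_s+S) = 0.338×3.61×25.1/73.30 = 0.4178 d⁻¹.
θ_c = 1/(μ − k_d) = 1/(0.4178 − 0.0441) = 1/0.3737 = 2.676 d.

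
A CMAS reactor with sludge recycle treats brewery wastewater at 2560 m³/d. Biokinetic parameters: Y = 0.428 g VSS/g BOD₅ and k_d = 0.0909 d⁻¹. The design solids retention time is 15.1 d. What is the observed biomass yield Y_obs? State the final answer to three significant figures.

Y_obs = Y / (1 + k_d θ_c) = 0.428 / (1 + 0.0909 × 15.1) = 0.428 / 2.373 = 0.1804.

Y_obs ≈ 0.180 g VSS/g BOD₅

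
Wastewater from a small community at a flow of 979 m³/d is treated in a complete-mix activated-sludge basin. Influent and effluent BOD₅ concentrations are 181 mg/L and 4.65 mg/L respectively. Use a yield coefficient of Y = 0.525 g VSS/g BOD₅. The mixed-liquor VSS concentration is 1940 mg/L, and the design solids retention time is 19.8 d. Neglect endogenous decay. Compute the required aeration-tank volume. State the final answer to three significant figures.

V ≈ 925 m³

With k_d = 0 the design equation reduces to V = Y Q (S₀−S) θ_c / X = 0.525 × 979 × (181 − 4.65) × 19.8 / 1940 = 925.1 m³.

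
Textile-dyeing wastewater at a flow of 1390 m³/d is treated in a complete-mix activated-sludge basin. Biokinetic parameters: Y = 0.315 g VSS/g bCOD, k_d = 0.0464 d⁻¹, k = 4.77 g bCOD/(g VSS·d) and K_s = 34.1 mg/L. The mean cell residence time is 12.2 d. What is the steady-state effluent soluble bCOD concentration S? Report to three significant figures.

For a completely mixed reactor with recycle the Lawrence–McCarty relation gives S = K_s·(1 + k_d·θ_c) / [θ_c·(Y·k − k_d) − 1] = 34.1 × (1 + 0.0464 × 12.2) / [12.2 × (0.315 × 4.77 − 0.0464) − 1] = 53.40 / 16.77 = 3.185 mg/L.

S ≈ 3.19 mg/L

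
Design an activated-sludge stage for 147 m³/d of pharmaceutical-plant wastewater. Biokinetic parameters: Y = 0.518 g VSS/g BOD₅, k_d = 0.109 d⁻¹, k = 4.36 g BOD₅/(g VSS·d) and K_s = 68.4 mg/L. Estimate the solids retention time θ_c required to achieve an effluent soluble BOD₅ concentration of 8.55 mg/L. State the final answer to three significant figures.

θ_c ≈ 7.05 d

From 1/θ_c = Y·k·S/(K_s + S) − k_d: Y·k·S/(K_s+S) = 0.518 × 4.36 × 8.55 / (68.4 + 8.55) = 0.2509 d⁻¹.
1/θ_c = 0.2509 − 0.109 = 0.1419 d⁻¹, so θ_c = 7.045 d.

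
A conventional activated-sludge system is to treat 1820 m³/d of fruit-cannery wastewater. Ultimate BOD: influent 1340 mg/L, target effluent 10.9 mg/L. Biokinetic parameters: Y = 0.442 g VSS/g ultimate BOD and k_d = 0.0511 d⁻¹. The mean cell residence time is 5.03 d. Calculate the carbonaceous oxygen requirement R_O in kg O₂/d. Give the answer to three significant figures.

R_O ≈ 1210 kg O₂/d

Observed yield with endogenous decay: Y_obs = Y / (1 + k_d·θ_c) = 0.442 / (1 + 0.0511 × 5.03) = 0.442 / 1.257 = 0.3516 g VSS/g ultimate BOD.
Q·(S₀ − S) = 1820 × (1340 − 10.9) × 10⁻³ = 2419 kg/d removed.
Biomass synthesised: P_X = Y_obs × 2419 = 850.6 kg VSS/d.
R_O = Q·(S₀ − S) − 1.42·P_X = 2419 − 1.42 × 850.6 = 1211 kg O₂/d.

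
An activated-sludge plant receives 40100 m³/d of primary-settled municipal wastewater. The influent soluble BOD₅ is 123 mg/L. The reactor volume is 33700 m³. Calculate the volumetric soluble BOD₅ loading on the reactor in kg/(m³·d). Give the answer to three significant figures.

L_v ≈ 0.146 kg soluble BOD₅/(m³·d)

Applied soluble BOD₅ load per unit volume = Q·S₀/V = (40100 × 123/1000)/33700 = 0.1464 kg soluble BOD₅·m⁻³·d⁻¹.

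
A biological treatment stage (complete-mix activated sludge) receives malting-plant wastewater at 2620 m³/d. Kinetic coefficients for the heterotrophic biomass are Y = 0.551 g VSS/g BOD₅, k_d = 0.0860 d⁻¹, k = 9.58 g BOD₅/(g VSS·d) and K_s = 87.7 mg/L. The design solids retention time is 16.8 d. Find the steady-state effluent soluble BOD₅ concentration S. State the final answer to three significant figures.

S ≈ 2.49 mg/L

From the Monod/SRT balance for a CMAS, S = K_s·(1+k_d θ_c)/[θ_c·(Y k − k_d) − 1] = 87.7 × (1 + 0.0860 × 16.8) / [16.8 × (0.551 × 9.58 − 0.0860) − 1] = 214.4 / 86.24 = 2.486 mg/L.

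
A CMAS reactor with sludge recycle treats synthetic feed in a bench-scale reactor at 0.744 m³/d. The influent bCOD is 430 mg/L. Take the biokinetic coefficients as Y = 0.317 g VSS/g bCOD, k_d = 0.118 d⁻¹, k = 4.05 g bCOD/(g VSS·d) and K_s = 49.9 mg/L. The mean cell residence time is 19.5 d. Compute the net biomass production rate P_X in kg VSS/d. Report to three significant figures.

From the Monod/SRT balance for a CMAS, S = K_s·(1+k_d θ_c)/[θ_c·(Y k − k_d) − 1] = 49.9 × (1 + 0.118 × 19.5) / [19.5 × (0.317 × 4.05 − 0.118) − 1] = 164.7 / 21.73 = 7.579 mg/L.
Correct the yield for decay: Y_obs = Y/(1 + k_d θ_c) = 0.317 / (1 + 0.118 × 19.5) = 0.317 / 3.301 = 0.09603.
ΔS = 430 − 7.58 = 422.4 mg/L, so the substrate removal rate is 0.744 × 422.4/1000 = 0.3143 kg bCOD/d.
Biomass produced: P_X = Y_obs·Q·ΔS = 0.09603 × 0.3143 ≈ 0.03018 kg VSS/d.

P_X ≈ 0.0302 kg VSS/d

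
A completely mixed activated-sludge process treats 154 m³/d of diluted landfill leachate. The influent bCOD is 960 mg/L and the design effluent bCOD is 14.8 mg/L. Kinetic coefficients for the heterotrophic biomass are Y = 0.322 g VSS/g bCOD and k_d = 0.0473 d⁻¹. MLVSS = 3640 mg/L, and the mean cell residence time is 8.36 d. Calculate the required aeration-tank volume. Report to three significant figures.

V ≈ 77.1 m³

Steady-state biomass mass balance: V·X·(1 + k_d·θ_c) = Y·Q·(S₀ − S)·θ_c, so V = 0.322 × 154 × (960 − 14.8) × 8.36 / [3640 × (1 + 0.0473 × 8.36)] = 3.92×10^5 / 5079 = 77.14 m³.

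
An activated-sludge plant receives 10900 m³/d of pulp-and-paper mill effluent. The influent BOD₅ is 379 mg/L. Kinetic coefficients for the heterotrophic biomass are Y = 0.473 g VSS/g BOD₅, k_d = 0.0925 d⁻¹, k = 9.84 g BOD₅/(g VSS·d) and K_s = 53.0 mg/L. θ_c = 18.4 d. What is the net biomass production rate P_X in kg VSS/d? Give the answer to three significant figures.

Effluent substrate depends only on kinetics and SRT: S = K_s(1 + k_d θ_c) / [θ_c(Yk − k_d) − 1] = 53.0 × (1 + 0.0925 × 18.4) / [18.4 × (0.473 × 9.84 − 0.0925) − 1] = 143.2 / 82.94 = 1.727 mg/L.
The observed yield is Y_obs = Y/(1 + k_d·θ_c) = 0.473 / (1 + 0.0925 × 18.4) = 0.473 / 2.702 = 0.1751 g VSS per g BOD₅ removed.
Substrate removed = Q·(S₀ − S) = 10900 m³/d × (379 − 1.73) g/m³ = 4.11×10^6 g/d = 4112 kg/d.
Net biomass production P_X = Y_obs × Q·(S₀ − S) = 0.1751 × 4112 = 719.9 kg VSS/d.

P_X ≈ 720 kg VSS/d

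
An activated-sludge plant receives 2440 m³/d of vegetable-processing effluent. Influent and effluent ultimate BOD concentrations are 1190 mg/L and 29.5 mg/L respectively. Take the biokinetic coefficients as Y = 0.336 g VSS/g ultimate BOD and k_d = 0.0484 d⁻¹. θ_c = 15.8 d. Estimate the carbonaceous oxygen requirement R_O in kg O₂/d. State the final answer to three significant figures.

R_O ≈ 2070 kg O₂/d

Correct the yield for decay: Y_obs = Y/(1 + k_d θ_c) = 0.336 / (1 + 0.0484 × 15.8) = 0.336 / 1.765 = 0.1904.
ΔS = 1190 − 29.5 = 1160 mg/L, so the substrate removal rate is 2440 × 1160/1000 = 2832 kg ultimate BOD/d.
P_X = Y_obs·Q·(S₀ − S) = 0.1904 × 2832 = 539.1 kg VSS/d.
R_O = Q·ΔS − 1.42 P_X = 2832 − 765.6 = 2066 kg O₂/d.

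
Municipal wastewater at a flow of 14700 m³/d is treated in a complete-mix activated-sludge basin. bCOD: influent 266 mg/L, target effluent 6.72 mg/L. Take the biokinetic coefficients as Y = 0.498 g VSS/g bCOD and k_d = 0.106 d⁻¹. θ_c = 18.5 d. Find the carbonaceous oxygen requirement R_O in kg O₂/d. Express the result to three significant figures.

The observed yield is Y_obs = Y/(1 + k_d·θ_c) = 0.498 / (1 + 0.106 × 18.5) = 0.498 / 2.961 = 0.1682 g VSS per g bCOD removed.
Mass of bCOD removed per day: Q(S₀ − S) = 14700 × 259.3 g/m³ = 3811 kg/d.
Net sludge production P_X = 0.1682 × 3811 = 641.0 kg VSS/d.
R_O = Q·(S₀ − S) − 1.42·P_X = 3811 − 1.42 × 641.0 = 2901 kg O₂/d.

R_O ≈ 2900 kg O₂/d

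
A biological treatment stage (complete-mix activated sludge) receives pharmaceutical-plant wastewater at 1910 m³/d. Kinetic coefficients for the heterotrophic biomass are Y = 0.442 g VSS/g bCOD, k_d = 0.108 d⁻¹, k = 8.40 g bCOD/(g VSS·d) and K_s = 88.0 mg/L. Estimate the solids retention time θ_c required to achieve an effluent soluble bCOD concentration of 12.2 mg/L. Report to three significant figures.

Specific growth rate at S = 12.2 mg/L: μ = YkS/(K_s+S) = 0.442·8.40·12.2/(88.0+12.2) = 0.4521 d⁻¹.
Then 1/θ_c = μ − k_d = 0.4521 − 0.108 = 0.3441 d⁻¹, giving θ_c = 2.906 d.

θ_c ≈ 2.91 d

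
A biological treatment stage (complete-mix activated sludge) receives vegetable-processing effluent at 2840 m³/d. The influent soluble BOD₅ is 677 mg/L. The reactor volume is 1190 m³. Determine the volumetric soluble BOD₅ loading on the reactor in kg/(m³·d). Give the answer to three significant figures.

L_v ≈ 1.62 kg soluble BOD₅/(m³·d)

Volumetric loading L_v = Q·S₀ / V = 2840 × 677 g/m³ / 1190 m³ = 1616 g/(m³·d) = 1.616 kg soluble BOD₅/(m³·d).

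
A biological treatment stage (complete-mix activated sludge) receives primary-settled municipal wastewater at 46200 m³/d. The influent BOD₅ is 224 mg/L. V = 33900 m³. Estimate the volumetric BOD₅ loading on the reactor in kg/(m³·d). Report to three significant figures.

Volumetric loading L_v = Q·S₀ / V = 46200 × 224 g/m³ / 33900 m³ = 305.3 g/(m³·d) = 0.3053 kg BOD₅/(m³·d).

L_v ≈ 0.305 kg BOD₅/(m³·d)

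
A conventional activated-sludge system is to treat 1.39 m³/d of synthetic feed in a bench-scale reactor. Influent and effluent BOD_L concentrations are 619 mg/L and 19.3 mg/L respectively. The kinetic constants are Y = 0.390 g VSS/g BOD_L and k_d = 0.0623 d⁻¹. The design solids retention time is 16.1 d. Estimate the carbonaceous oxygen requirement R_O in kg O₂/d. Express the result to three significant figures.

R_O ≈ 0.603 kg O₂/d

Y_obs = Y / (1 + k_d θ_c) = 0.390 / (1 + 0.0623 × 16.1) = 0.390 / 2.003 = 0.1947.
Mass of BOD_L removed per day: Q(S₀ − S) = 1.39 × 599.7 g/m³ = 0.8336 kg/d.
Biomass synthesised: P_X = Y_obs × 0.8336 = 0.1623 kg VSS/d.
R_O = Q·(S₀ − S) − 1.42·P_X = 0.8336 − 1.42 × 0.1623 = 0.6031 kg O₂/d.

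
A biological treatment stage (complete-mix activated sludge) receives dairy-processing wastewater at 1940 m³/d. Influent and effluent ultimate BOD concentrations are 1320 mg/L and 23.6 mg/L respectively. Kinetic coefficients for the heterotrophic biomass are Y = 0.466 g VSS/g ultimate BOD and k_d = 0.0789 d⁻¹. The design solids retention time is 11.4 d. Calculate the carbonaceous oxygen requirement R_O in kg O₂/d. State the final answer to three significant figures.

The observed yield is Y_obs = Y/(1 + k_d·θ_c) = 0.466 / (1 + 0.0789 × 11.4) = 0.466 / 1.899 = 0.2453 g VSS per g ultimate BOD removed.
Mass of ultimate BOD removed per day: Q(S₀ − S) = 1940 × 1296 g/m³ = 2515 kg/d.
Net sludge production P_X = 0.2453 × 2515 = 617.0 kg VSS/d.
R_O = Q·ΔS − 1.42 P_X = 2515 − 876.2 = 1639 kg O₂/d.

R_O ≈ 1640 kg O₂/d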